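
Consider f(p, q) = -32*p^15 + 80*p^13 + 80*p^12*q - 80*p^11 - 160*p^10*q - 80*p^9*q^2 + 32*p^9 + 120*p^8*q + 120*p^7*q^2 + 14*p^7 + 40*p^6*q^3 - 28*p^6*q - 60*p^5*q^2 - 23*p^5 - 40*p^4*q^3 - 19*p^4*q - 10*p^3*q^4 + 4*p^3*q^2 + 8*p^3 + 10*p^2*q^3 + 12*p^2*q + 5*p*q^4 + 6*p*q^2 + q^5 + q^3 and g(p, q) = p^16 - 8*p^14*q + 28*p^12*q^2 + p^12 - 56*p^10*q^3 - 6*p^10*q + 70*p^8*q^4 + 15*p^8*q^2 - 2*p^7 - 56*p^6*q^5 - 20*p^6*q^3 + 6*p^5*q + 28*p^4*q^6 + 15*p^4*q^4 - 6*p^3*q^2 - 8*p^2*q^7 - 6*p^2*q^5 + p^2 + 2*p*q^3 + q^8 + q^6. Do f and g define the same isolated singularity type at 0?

No.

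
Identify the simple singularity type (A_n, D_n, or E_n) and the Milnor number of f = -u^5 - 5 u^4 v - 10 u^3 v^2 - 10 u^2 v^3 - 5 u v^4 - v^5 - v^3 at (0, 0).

The Hessian of f at 0 has rank 0. Corank 2; j^3 = -v^3 is a perfect cube, so E-series; the 5-jet and mu = 8 give E_8.

Type E_{8}, Milnor number mu = 8.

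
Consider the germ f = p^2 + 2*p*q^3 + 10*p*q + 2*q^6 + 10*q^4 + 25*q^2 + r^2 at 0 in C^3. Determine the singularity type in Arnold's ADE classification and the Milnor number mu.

The Hessian of f at 0 has rank 2. Corank 1: A-series; mu = 5 gives A_5.

Type A_{5}, Milnor number mu = 5.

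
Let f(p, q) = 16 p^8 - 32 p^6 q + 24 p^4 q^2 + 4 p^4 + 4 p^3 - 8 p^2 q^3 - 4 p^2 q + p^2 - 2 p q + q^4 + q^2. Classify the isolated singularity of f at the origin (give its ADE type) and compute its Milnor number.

Type A3, Milnor number mu = 3.

The Hessian of f at 0 is [[2, -2], [-2, 2]] with rank 1, so corank 1. A Groebner basis of the Jacobian ideal J(f) in C{p,q} is {p^2 + p/2 - q/2, p*q + p/2 - q/2, p/2 + q^2 - q/2}; counting standard monomials gives mu = 3. Corank 1: A-series; mu = 3 gives A_3.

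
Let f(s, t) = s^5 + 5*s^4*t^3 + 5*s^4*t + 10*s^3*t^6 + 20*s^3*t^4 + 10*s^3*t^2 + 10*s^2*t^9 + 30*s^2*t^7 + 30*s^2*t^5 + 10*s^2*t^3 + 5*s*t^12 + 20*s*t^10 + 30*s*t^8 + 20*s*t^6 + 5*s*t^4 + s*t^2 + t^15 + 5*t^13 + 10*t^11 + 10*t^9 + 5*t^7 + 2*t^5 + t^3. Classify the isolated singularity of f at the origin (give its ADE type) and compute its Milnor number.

Type D_6, Milnor number mu = 6.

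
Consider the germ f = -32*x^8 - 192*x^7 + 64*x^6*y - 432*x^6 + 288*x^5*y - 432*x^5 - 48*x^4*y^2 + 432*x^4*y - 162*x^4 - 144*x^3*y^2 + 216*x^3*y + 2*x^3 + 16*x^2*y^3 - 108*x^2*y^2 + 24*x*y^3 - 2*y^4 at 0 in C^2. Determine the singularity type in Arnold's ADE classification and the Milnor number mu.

Type E6, Milnor number mu = 6.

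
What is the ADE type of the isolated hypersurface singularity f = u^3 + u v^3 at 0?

E7

The Hessian of f at 0 has rank 0. Corank 2; j^3 = u^3 is a perfect cube, so E-series; the 4-jet and mu = 7 give E_7.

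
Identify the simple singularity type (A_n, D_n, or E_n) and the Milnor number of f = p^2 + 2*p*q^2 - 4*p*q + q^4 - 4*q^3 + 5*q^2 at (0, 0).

Type A_{1}, Milnor number mu = 1.

The Hessian of f at 0 has rank 2. Corank 0: nondegenerate Morse point, so A_1.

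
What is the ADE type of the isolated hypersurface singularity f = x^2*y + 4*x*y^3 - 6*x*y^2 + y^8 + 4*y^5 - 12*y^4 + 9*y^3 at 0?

D_{9}

The Hessian of f at 0 has rank 0. Corank 2; j^3 = y*(x - 3*y)^2 has shape L^2 M (L != M), so D-series; mu = 9 gives D_9.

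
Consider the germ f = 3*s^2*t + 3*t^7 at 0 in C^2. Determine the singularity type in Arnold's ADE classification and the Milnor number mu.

Type D_8, Milnor number mu = 8.

The Hessian of f at 0 has rank 0. Corank 2; j^3 = 3*s^2*t has shape L^2 M (L != M), so D-series; mu = 8 gives D_8.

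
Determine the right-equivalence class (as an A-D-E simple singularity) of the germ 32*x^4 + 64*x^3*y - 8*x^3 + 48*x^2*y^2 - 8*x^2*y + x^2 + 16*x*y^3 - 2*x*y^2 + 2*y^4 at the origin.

A_{3}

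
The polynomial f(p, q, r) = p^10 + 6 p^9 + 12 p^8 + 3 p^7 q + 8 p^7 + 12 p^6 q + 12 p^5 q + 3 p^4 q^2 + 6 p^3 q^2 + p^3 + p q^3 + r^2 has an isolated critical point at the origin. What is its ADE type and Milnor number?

Type E_{7}, Milnor number mu = 7.

The Hessian of f at 0 has rank 1. Corank 2; j^3 = p^3 is a perfect cube, so E-series; the 4-jet and mu = 7 give E_7.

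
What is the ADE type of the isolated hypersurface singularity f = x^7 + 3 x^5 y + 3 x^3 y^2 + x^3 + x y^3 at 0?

The Hessian of f at 0 is [[0, 0], [0, 0]] with rank 0, so corank 2. A Groebner basis of the Jacobian ideal J(f) in C{x,y} is {x^3, x*y^2, 3*x^2 + y^3}; counting standard monomials gives mu = 7. Corank 2; j^3 = x^3 is a perfect cube, so E-series; the 4-jet and mu = 7 give E_7.

E7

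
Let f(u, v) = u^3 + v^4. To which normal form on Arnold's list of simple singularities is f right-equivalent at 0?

E_6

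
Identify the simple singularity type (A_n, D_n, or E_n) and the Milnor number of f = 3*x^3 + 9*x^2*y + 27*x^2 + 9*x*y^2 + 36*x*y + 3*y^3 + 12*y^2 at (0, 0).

Type A_{2}, Milnor number mu = 2.

The Hessian of f at 0 has rank 1. Corank 1: A-series; mu = 2 gives A_2.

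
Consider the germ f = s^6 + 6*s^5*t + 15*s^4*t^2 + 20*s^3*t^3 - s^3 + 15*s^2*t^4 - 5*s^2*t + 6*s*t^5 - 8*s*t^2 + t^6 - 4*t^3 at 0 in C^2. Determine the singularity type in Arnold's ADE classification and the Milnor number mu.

Type D7, Milnor number mu = 7.

The Hessian of f at 0 has rank 0. Corank 2; j^3 = -(s + t)*(s + 2*t)^2 has shape L^2 M (L != M), so D-series; mu = 7 gives D_7.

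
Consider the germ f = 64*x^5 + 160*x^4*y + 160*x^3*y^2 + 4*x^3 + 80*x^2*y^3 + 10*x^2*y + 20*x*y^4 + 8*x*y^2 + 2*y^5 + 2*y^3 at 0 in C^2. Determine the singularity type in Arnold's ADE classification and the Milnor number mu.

Type D_6, Milnor number mu = 6.

The Hessian of f at 0 is [[0, 0], [0, 0]] with rank 0, so corank 2. A Groebner basis of the Jacobian ideal J(f) in C{x,y} is {x*y/10 + y^4 + y^2/10, x*y^2 + y^3, x^2 + 3*x*y/2 + y^2/2}; counting standard monomials gives mu = 6. Corank 2; j^3 = 2*(x + y)^2*(2*x + y) has shape L^2 M (L != M), so D-series; mu = 6 gives D_6.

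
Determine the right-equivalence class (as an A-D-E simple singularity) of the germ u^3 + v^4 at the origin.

E6

The Hessian of f at 0 has rank 0. Corank 2; j^3 = u^3 is a perfect cube, so E-series; the 4-jet and mu = 6 give E_6.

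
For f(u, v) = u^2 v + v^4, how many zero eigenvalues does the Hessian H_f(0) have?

The Hessian at 0 is [[0, 0], [0, 0]] of rank 0; hence corank 2.

2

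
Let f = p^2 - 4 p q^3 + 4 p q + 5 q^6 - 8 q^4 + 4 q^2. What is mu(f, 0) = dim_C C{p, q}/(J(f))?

The Hessian of f at 0 has rank 1. Corank 1: A-series; mu = 5 gives A_5.

5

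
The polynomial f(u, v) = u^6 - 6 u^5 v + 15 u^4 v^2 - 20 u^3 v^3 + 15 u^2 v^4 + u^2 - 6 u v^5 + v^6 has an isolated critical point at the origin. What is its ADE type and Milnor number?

The Hessian of f at 0 has rank 1. Corank 1: A-series; mu = 5 gives A_5.

Type A_5, Milnor number mu = 5.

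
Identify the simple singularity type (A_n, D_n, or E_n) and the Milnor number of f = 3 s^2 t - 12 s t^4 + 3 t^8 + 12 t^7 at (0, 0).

Type D9, Milnor number mu = 9.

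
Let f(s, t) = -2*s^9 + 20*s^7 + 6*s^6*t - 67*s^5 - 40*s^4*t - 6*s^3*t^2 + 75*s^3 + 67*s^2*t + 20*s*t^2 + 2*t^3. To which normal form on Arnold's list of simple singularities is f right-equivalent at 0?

The Hessian of f at 0 is [[0, 0], [0, 0]] with rank 0, so corank 2. A Groebner basis of the Jacobian ideal J(f) in C{s,t} is {t^3, s^2 - 2*t^2/11, s*t + 5*t^2/11}; counting standard monomials gives mu = 4. Corank 2; j^3 = (3*s + t)*(25*s^2 + 14*s*t + 2*t^2) splits into three distinct lines over C (the quadratic factor has nonzero discriminant), so D_4.

D4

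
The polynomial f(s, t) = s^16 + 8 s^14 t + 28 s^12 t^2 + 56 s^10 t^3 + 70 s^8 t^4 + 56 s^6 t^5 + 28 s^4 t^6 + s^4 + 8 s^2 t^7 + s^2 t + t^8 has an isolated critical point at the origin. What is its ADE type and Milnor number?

Type D_9, Milnor number mu = 9.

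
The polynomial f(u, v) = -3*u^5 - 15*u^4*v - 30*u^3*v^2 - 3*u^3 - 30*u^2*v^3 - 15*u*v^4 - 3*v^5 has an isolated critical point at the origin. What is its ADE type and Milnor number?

Type E8, Milnor number mu = 8.

The Hessian of f at 0 has rank 0. Corank 2; j^3 = -3*u^3 is a perfect cube, so E-series; the 5-jet and mu = 8 give E_8.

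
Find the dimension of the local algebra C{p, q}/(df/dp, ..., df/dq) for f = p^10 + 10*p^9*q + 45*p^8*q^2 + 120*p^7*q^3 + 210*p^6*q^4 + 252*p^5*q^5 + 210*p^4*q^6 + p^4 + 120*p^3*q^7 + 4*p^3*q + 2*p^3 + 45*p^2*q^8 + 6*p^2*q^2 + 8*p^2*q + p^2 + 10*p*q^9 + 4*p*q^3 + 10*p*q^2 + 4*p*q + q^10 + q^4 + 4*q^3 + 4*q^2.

9

The Hessian of f at 0 is [[2, 4], [4, 8]] with rank 1, so corank 1. A Groebner basis of the Jacobian ideal J(f) in C{p,q} is {p*q^4 - 40*p*q^3 + 69*p*q^2 - 34*p*q + 5*p - 54*q^4 + 114*q^3 - 63*q^2 + 10*q, 30*p*q^3 - 54*p*q^2 + 27*p*q - 4*p + q^5 + 40*q^4 - 89*q^3 + 50*q^2 - 8*q, p^2 + 2*p*q + p + q^2 + 2*q}; counting standard monomials gives mu = 9. Corank 1: A-series; mu = 9 gives A_9.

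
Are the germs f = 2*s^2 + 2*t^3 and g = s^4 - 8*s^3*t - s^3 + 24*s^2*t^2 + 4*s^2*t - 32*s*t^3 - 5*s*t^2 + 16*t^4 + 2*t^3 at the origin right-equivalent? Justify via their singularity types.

No.

The Hessian of f at 0 has rank 1. Corank 1: A-series; mu = 2 gives A_2. The Hessian of g at 0 has rank 0. Corank 2; j^3 = -(s - 2*t)*(s - t)^2 has shape L^2 M (L != M), so D-series; mu = 5 gives D_5. f is A_2 but g is D_5, hence not right-equivalent.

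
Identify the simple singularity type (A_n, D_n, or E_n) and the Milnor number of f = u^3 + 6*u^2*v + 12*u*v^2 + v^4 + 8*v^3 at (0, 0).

The Hessian of f at 0 has rank 0. Corank 2; j^3 = (u + 2*v)^3 is a perfect cube, so E-series; the 4-jet and mu = 6 give E_6.

Type E_{6}, Milnor number mu = 6.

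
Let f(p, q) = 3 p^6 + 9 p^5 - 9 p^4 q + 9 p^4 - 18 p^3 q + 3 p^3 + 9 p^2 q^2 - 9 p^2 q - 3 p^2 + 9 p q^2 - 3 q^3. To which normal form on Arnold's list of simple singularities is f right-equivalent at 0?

A_2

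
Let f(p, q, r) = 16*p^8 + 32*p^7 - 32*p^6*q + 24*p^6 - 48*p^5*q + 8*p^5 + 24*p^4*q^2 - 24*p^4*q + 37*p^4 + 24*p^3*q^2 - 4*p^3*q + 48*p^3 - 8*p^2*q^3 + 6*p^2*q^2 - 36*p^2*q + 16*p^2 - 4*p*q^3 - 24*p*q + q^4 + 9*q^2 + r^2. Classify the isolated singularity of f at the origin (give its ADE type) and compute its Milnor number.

Type A3, Milnor number mu = 3.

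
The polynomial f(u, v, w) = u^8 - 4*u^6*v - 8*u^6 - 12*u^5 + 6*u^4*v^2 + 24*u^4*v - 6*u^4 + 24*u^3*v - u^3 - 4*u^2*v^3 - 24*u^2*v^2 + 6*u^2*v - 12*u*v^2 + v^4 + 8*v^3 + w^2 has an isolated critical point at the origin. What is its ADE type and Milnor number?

The Hessian of f at 0 has rank 1. Corank 2; j^3 = -(u - 2*v)^3 is a perfect cube, so E-series; the 4-jet and mu = 6 give E_6.

Type E_6, Milnor number mu = 6.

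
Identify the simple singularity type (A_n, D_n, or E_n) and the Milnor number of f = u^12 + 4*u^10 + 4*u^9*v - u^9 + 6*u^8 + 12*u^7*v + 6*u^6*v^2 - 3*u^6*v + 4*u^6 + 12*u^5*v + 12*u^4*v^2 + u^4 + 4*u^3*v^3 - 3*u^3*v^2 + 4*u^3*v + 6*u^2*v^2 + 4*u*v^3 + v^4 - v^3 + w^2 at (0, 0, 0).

The Hessian of f at 0 has rank 1. Corank 2; j^3 = -v^3 is a perfect cube, so E-series; the 4-jet and mu = 6 give E_6.

Type E_{6}, Milnor number mu = 6.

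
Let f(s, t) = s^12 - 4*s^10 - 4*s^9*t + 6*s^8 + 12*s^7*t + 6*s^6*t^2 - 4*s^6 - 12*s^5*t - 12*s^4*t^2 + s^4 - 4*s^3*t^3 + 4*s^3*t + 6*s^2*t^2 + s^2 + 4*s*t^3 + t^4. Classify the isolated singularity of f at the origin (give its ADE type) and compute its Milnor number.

The Hessian of f at 0 is [[2, 0], [0, 0]] with rank 1, so corank 1. A Groebner basis of the Jacobian ideal J(f) in C{s,t} is {t^3, s}; counting standard monomials gives mu = 3. Corank 1: A-series; mu = 3 gives A_3.

Type A_3, Milnor number mu = 3.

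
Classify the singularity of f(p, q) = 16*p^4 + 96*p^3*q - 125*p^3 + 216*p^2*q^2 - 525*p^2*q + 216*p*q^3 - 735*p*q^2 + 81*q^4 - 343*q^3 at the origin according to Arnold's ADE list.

The Hessian of f at 0 has rank 0. Corank 2; j^3 = -(5*p + 7*q)^3 is a perfect cube, so E-series; the 4-jet and mu = 6 give E_6.

E_6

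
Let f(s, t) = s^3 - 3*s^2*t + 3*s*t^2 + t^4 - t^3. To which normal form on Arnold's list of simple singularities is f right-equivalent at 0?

E6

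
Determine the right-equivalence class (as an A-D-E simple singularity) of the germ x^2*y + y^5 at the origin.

The Hessian of f at 0 is [[0, 0], [0, 0]] with rank 0, so corank 2. A Groebner basis of the Jacobian ideal J(f) in C{x,y} is {x^2/5 + y^4, x^3, x*y}; counting standard monomials gives mu = 6. Corank 2; j^3 = x^2*y has shape L^2 M (L != M), so D-series; mu = 6 gives D_6.

D_6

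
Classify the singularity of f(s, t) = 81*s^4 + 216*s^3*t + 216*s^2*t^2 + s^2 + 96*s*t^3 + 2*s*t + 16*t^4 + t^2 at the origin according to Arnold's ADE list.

A_{3}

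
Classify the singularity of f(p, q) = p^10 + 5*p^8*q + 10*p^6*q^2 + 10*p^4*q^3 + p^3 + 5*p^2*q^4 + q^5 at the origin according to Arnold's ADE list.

The Hessian of f at 0 has rank 0. Corank 2; j^3 = p^3 is a perfect cube, so E-series; the 5-jet and mu = 8 give E_8.

E_8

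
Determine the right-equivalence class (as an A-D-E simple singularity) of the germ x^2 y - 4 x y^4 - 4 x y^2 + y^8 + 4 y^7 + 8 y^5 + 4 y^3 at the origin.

The Hessian of f at 0 has rank 0. Corank 2; j^3 = y*(x - 2*y)^2 has shape L^2 M (L != M), so D-series; mu = 9 gives D_9.

D_9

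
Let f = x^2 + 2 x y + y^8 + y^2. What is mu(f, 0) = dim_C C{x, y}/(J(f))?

7

The Hessian of f at 0 is [[2, 2], [2, 2]] with rank 1, so corank 1. A Groebner basis of the Jacobian ideal J(f) in C{x,y} is {y^7, x + y}; counting standard monomials gives mu = 7. Corank 1: A-series; mu = 7 gives A_7.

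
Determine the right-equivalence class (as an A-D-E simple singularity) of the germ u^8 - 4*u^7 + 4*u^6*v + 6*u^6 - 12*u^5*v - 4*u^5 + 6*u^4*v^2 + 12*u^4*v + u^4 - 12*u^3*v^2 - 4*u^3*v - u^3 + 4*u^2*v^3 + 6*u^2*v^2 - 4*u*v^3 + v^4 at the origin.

The Hessian of f at 0 has rank 0. Corank 2; j^3 = -u^3 is a perfect cube, so E-series; the 4-jet and mu = 6 give E_6.

E_6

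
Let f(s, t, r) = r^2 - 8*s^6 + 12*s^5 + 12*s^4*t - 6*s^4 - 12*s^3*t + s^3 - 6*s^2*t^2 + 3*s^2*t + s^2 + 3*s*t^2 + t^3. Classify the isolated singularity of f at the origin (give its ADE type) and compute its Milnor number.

The Hessian of f at 0 has rank 2. Corank 1: A-series; mu = 2 gives A_2.

Type A_{2}, Milnor number mu = 2.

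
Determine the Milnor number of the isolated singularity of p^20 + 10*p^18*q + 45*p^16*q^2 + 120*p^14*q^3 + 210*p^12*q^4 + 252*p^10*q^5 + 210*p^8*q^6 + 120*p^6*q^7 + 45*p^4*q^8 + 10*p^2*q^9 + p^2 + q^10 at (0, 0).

9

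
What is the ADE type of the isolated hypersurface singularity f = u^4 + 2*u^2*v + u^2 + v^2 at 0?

The Hessian of f at 0 has rank 2. Corank 0: nondegenerate Morse point, so A_1.

A_{1}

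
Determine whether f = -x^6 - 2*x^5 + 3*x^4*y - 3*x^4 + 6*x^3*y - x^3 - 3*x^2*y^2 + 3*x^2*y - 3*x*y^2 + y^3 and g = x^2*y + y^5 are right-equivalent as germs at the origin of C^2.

No.

The Hessian of f at 0 is [[0, 0], [0, 0]] with rank 0, so corank 2. A Groebner basis of the Jacobian ideal J(f) in C{x,y} is {3*x^2/8 + x*y^3 + 3*x*y^2/4 - 3*x*y/4 - 3*y^3/4 + 3*y^2/8, x^2/2 + x*y^2 - x*y + y^4 - y^3 + y^2/2, x^3 + 3*x^2/4 - 3*x*y^2/2 - 3*x*y/2 + y^3/2 + 3*y^2/4, x^2*y + x^2/4 - 3*x*y^2/2 - x*y/2 + y^3/2 + y^2/4}; counting standard monomials gives mu = 8. Corank 2; j^3 = -(x - y)^3 is a perfect cube, so E-series; the 5-jet and mu = 8 give E_8. The Hessian of g at 0 is [[0, 0], [0, 0]] with rank 0, so corank 2. A Groebner basis of the Jacobian ideal J(g) in C{x,y} is {x^2/5 + y^4, x^3, x*y}; counting standard monomials gives mu = 6. Corank 2; j^3 = x^2*y has shape L^2 M (L != M), so D-series; mu = 6 gives D_6. f is E_8 but g is D_6, hence not right-equivalent.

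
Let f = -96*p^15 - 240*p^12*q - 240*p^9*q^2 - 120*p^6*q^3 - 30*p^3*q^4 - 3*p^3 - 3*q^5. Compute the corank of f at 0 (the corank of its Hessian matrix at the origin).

2

Hessian at 0 has rank 0.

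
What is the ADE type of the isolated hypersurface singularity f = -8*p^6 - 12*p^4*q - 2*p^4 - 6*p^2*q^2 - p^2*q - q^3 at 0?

D_4

The Hessian of f at 0 has rank 0. Corank 2; j^3 = -q*(p^2 + q^2) splits into three distinct lines over C (the quadratic factor has nonzero discriminant), so D_4.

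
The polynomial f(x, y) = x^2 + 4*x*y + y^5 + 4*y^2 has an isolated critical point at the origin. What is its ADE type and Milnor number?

Type A_4, Milnor number mu = 4.

The Hessian of f at 0 has rank 1. Corank 1: A-series; mu = 4 gives A_4.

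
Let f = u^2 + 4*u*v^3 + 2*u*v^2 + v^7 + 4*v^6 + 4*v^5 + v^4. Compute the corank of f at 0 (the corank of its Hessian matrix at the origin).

The Hessian at 0 is [[2, 0], [0, 0]] of rank 1; hence corank 1.

1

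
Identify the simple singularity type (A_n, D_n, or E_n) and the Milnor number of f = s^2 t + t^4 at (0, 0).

Type D_5, Milnor number mu = 5.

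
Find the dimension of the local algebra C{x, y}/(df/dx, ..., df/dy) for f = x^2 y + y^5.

6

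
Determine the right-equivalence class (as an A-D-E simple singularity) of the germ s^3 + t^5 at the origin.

E8

The Hessian of f at 0 is [[0, 0], [0, 0]] with rank 0, so corank 2. A Groebner basis of the Jacobian ideal J(f) in C{s,t} is {t^4, s^2}; counting standard monomials gives mu = 8. Corank 2; j^3 = s^3 is a perfect cube, so E-series; the 5-jet and mu = 8 give E_8.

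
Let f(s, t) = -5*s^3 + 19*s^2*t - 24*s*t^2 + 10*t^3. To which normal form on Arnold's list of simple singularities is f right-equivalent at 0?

D4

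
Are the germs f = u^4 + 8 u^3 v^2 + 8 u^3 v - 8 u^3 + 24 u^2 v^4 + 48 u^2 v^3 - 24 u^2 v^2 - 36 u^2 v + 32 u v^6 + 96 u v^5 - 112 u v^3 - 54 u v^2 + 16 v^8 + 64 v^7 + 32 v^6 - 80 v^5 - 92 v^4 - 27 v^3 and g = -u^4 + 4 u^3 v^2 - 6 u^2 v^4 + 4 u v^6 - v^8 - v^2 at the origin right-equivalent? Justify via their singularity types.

The Hessian of f at 0 has rank 0. Corank 2; j^3 = -(2*u + 3*v)^3 is a perfect cube, so E-series; the 4-jet and mu = 6 give E_6. The Hessian of g at 0 has rank 1. Corank 1: A-series; mu = 3 gives A_3. f is E_6 but g is A_3, hence not right-equivalent.

No.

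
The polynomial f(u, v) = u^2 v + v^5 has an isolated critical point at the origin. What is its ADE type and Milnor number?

The Hessian of f at 0 has rank 0. Corank 2; j^3 = u^2*v has shape L^2 M (L != M), so D-series; mu = 6 gives D_6.

Type D_6, Milnor number mu = 6.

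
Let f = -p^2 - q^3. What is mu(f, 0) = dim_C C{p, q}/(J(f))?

2

The Hessian of f at 0 has rank 1. Corank 1: A-series; mu = 2 gives A_2.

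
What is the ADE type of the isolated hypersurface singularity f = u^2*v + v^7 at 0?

The Hessian of f at 0 has rank 0. Corank 2; j^3 = u^2*v has shape L^2 M (L != M), so D-series; mu = 8 gives D_8.

D8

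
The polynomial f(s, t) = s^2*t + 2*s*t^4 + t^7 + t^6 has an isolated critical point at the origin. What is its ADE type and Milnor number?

Type D7, Milnor number mu = 7.

The Hessian of f at 0 has rank 0. Corank 2; j^3 = s^2*t has shape L^2 M (L != M), so D-series; mu = 7 gives D_7.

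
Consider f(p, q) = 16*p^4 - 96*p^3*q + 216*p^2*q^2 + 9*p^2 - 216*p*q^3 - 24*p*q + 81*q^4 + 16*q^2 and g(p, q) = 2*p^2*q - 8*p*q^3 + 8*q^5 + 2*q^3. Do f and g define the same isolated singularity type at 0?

No.

The Hessian of f at 0 has rank 1. Corank 1: A-series; mu = 3 gives A_3. The Hessian of g at 0 has rank 0. Corank 2; j^3 = 2*q*(p^2 + q^2) splits into three distinct lines over C (the quadratic factor has nonzero discriminant), so D_4. f is A_3 but g is D_4, hence not right-equivalent.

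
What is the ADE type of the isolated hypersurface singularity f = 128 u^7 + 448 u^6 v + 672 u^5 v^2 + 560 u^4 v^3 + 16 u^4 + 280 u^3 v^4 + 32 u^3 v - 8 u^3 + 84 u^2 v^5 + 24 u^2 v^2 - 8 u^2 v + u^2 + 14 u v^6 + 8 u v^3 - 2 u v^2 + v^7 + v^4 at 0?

The Hessian of f at 0 has rank 1. Corank 1: A-series; mu = 6 gives A_6.

A_{6}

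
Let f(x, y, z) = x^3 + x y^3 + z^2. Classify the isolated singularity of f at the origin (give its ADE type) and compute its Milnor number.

The Hessian of f at 0 is [[0, 0, 0], [0, 0, 0], [0, 0, 2]] with rank 1, so corank 2. A Groebner basis of the Jacobian ideal J(f) in C{x,y,z} is {x^3, x*y^2, 3*x^2 + y^3, z}; counting standard monomials gives mu = 7. Corank 2; j^3 = x^3 is a perfect cube, so E-series; the 4-jet and mu = 7 give E_7.

Type E_{7}, Milnor number mu = 7.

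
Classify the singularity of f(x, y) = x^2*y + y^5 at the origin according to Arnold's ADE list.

The Hessian of f at 0 has rank 0. Corank 2; j^3 = x^2*y has shape L^2 M (L != M), so D-series; mu = 6 gives D_6.

D6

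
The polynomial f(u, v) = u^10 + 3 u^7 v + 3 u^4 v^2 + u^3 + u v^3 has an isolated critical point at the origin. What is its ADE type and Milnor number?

Type E_{7}, Milnor number mu = 7.

The Hessian of f at 0 has rank 0. Corank 2; j^3 = u^3 is a perfect cube, so E-series; the 4-jet and mu = 7 give E_7.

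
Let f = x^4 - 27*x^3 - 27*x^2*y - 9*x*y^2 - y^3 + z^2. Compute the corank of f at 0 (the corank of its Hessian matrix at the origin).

2

Hessian at 0 has rank 1.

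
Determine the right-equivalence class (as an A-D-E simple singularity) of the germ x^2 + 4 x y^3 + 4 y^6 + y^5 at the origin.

A4

The Hessian of f at 0 is [[2, 0], [0, 0]] with rank 1, so corank 1. A Groebner basis of the Jacobian ideal J(f) in C{x,y} is {x/2 + y^3, x^2, x*y}; counting standard monomials gives mu = 4. Corank 1: A-series; mu = 4 gives A_4.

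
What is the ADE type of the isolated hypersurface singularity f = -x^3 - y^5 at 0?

E8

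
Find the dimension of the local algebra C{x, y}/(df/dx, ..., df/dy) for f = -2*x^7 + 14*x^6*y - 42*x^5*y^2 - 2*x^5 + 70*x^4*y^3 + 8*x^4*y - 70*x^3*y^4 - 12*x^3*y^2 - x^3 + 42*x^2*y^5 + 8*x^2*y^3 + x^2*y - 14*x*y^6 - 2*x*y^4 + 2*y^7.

8

The Hessian of f at 0 has rank 0. Corank 2; j^3 = -x^2*(x - y) has shape L^2 M (L != M), so D-series; mu = 8 gives D_8.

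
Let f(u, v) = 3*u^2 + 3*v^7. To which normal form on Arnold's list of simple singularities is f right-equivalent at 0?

A_{6}

The Hessian of f at 0 is [[6, 0], [0, 0]] with rank 1, so corank 1. A Groebner basis of the Jacobian ideal J(f) in C{u,v} is {v^6, u}; counting standard monomials gives mu = 6. Corank 1: A-series; mu = 6 gives A_6.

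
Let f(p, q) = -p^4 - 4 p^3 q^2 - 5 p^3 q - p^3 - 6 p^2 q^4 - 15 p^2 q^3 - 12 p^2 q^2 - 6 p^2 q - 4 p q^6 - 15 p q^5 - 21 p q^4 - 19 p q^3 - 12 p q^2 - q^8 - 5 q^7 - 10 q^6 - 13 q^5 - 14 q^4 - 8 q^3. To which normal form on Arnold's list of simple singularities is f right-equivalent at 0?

The Hessian of f at 0 is [[0, 0], [0, 0]] with rank 0, so corank 2. A Groebner basis of the Jacobian ideal J(f) in C{p,q} is {3*p^2/2 + 6*p*q + q^4 - q^3/2 + 6*q^2, p^3 - 9*p^2 - 36*p*q + 11*q^3 - 36*q^2, p^2*q + 5*p^2/2 + 10*p*q - 29*q^3/6 + 10*q^2, -p^2/2 + p*q^2 - 2*p*q + 13*q^3/6 - 2*q^2}; counting standard monomials gives mu = 7. Corank 2; j^3 = -(p + 2*q)^3 is a perfect cube, so E-series; the 4-jet and mu = 7 give E_7.

E_7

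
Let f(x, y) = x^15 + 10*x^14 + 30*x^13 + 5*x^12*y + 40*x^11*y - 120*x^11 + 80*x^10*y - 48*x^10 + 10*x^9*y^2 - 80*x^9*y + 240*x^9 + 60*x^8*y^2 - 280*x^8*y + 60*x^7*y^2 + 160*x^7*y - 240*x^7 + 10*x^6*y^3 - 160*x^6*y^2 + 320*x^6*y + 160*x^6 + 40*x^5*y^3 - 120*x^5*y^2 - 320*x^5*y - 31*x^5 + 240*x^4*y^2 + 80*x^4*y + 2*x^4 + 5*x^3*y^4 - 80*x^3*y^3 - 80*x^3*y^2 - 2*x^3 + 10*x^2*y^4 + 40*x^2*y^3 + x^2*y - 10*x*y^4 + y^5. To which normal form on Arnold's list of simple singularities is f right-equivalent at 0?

The Hessian of f at 0 is [[0, 0], [0, 0]] with rank 0, so corank 2. A Groebner basis of the Jacobian ideal J(f) in C{x,y} is {x*y/10 + y^4, x*y^2, x^2 - x*y/2}; counting standard monomials gives mu = 6. Corank 2; j^3 = -x^2*(2*x - y) has shape L^2 M (L != M), so D-series; mu = 6 gives D_6.

D_6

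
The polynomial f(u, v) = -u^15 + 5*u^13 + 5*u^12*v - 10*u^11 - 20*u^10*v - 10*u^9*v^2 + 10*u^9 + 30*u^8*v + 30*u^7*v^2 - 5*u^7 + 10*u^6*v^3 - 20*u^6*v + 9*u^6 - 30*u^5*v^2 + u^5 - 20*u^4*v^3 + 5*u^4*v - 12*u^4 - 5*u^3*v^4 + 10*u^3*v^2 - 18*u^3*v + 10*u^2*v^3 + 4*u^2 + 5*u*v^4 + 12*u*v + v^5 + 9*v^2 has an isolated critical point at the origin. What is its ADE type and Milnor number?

The Hessian of f at 0 is [[8, 12], [12, 18]] with rank 1, so corank 1. A Groebner basis of the Jacobian ideal J(f) in C{u,v} is {16*u/81 + v^3 + 8*v/27, u^2 - 9*v^2/4, u*v + 3*v^2/2}; counting standard monomials gives mu = 4. Corank 1: A-series; mu = 4 gives A_4.

Type A_4, Milnor number mu = 4.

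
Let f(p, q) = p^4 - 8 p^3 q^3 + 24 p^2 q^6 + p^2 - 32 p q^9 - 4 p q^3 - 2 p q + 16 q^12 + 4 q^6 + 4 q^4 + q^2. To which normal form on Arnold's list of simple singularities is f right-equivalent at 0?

A_{3}

The Hessian of f at 0 has rank 1. Corank 1: A-series; mu = 3 gives A_3.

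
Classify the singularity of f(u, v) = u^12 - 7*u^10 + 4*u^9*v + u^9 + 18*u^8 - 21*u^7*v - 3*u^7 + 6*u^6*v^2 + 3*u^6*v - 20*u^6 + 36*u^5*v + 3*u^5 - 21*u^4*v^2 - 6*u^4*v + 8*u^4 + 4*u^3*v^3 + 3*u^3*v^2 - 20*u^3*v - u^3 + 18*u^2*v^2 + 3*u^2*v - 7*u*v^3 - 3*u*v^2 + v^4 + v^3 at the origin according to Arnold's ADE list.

E_{7}

The Hessian of f at 0 has rank 0. Corank 2; j^3 = -(u - v)^3 is a perfect cube, so E-series; the 4-jet and mu = 7 give E_7.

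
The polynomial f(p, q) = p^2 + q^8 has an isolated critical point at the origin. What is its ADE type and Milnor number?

Type A_{7}, Milnor number mu = 7.

The Hessian of f at 0 is [[2, 0], [0, 0]] with rank 1, so corank 1. A Groebner basis of the Jacobian ideal J(f) in C{p,q} is {q^7, p}; counting standard monomials gives mu = 7. Corank 1: A-series; mu = 7 gives A_7.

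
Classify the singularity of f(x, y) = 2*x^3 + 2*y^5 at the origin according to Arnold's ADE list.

E8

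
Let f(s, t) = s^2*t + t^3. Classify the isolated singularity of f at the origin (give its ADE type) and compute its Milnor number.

The Hessian of f at 0 has rank 0. Corank 2; j^3 = t*(s^2 + t^2) splits into three distinct lines over C (the quadratic factor has nonzero discriminant), so D_4.

Type D_{4}, Milnor number mu = 4.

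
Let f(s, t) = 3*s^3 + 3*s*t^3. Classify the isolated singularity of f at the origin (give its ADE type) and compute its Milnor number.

Type E_{7}, Milnor number mu = 7.

The Hessian of f at 0 is [[0, 0], [0, 0]] with rank 0, so corank 2. A Groebner basis of the Jacobian ideal J(f) in C{s,t} is {s^3, s*t^2, 3*s^2 + t^3}; counting standard monomials gives mu = 7. Corank 2; j^3 = 3*s^3 is a perfect cube, so E-series; the 4-jet and mu = 7 give E_7.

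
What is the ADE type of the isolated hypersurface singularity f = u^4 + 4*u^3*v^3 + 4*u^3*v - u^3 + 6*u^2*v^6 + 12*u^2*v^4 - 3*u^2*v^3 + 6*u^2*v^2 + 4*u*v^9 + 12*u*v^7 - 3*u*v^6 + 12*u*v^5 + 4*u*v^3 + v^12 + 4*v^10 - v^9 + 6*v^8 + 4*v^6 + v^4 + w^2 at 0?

E_{6}

The Hessian of f at 0 has rank 1. Corank 2; j^3 = -u^3 is a perfect cube, so E-series; the 4-jet and mu = 6 give E_6.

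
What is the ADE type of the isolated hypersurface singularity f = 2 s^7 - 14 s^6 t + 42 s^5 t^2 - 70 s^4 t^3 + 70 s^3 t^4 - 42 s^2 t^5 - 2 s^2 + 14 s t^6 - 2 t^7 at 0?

The Hessian of f at 0 is [[-4, 0], [0, 0]] with rank 1, so corank 1. A Groebner basis of the Jacobian ideal J(f) in C{s,t} is {t^6, s}; counting standard monomials gives mu = 6. Corank 1: A-series; mu = 6 gives A_6.

A_{6}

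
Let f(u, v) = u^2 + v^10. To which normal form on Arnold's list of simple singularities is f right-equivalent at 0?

A_{9}

The Hessian of f at 0 has rank 1. Corank 1: A-series; mu = 9 gives A_9.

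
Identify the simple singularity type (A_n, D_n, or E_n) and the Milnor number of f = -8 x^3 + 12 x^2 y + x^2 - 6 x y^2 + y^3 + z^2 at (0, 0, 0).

Type A_2, Milnor number mu = 2.

The Hessian of f at 0 has rank 2. Corank 1: A-series; mu = 2 gives A_2.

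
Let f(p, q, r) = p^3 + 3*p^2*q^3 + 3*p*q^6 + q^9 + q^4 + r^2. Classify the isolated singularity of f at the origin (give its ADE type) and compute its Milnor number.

Type E_{6}, Milnor number mu = 6.

The Hessian of f at 0 is [[0, 0, 0], [0, 0, 0], [0, 0, 2]] with rank 1, so corank 2. A Groebner basis of the Jacobian ideal J(f) in C{p,q,r} is {q^3, p^2, r}; counting standard monomials gives mu = 6. Corank 2; j^3 = p^3 is a perfect cube, so E-series; the 4-jet and mu = 6 give E_6.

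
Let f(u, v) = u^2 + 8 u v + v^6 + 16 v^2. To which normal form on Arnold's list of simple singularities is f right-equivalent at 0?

A_{5}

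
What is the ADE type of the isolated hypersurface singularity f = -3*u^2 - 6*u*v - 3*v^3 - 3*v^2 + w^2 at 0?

A_2

The Hessian of f at 0 is [[-6, -6, 0], [-6, -6, 0], [0, 0, 2]] with rank 2, so corank 1. A Groebner basis of the Jacobian ideal J(f) in C{u,v,w} is {v^2, u + v, w}; counting standard monomials gives mu = 2. Corank 1: A-series; mu = 2 gives A_2.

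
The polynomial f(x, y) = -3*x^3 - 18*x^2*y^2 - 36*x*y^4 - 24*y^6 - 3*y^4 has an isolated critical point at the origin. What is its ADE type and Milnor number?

Type E6, Milnor number mu = 6.

The Hessian of f at 0 has rank 0. Corank 2; j^3 = -3*x^3 is a perfect cube, so E-series; the 4-jet and mu = 6 give E_6.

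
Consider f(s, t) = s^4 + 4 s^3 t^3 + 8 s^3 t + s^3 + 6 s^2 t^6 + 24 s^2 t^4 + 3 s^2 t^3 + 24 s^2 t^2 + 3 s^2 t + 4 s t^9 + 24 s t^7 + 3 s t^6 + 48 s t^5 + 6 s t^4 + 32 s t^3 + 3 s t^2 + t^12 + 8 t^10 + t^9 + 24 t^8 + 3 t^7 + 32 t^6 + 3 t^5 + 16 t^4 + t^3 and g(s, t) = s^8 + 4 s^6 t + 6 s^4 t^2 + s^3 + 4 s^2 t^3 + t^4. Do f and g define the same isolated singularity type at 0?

Yes.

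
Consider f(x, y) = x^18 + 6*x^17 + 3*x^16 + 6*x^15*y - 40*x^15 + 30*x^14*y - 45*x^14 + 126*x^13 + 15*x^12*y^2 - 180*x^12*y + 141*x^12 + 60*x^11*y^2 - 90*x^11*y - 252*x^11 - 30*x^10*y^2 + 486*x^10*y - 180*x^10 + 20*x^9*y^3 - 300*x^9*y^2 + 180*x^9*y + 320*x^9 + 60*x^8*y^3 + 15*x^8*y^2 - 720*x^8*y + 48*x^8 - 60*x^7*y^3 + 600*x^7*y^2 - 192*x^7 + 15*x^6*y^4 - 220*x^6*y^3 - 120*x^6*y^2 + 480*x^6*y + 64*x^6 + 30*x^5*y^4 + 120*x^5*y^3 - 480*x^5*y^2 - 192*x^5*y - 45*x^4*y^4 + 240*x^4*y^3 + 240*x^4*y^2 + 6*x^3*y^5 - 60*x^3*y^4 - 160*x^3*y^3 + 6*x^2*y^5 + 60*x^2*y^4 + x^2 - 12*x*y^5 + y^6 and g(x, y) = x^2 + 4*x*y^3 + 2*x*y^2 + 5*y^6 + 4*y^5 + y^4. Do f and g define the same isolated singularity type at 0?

Yes.

The Hessian of f at 0 is [[2, 0], [0, 0]] with rank 1, so corank 1. A Groebner basis of the Jacobian ideal J(f) in C{x,y} is {y^5, x}; counting standard monomials gives mu = 5. Corank 1: A-series; mu = 5 gives A_5. The Hessian of g at 0 is [[2, 0], [0, 0]] with rank 1, so corank 1. A Groebner basis of the Jacobian ideal J(g) in C{x,y} is {x*y^2 - x*y/2 + x/4 + y^2/4, x/2 + y^3 + y^2/2, x^2 + x*y/2 - x/4 - y^2/4}; counting standard monomials gives mu = 5. Corank 1: A-series; mu = 5 gives A_5. Both have type A_5, hence right-equivalent.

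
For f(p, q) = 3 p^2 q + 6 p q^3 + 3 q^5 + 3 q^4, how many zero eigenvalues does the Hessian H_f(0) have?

2

Hessian at 0 has rank 0.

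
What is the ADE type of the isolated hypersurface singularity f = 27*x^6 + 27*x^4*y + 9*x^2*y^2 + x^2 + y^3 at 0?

A_{2}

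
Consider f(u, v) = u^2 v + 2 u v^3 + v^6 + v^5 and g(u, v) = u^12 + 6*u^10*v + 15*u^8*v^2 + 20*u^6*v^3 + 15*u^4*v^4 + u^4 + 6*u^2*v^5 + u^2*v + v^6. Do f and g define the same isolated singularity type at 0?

The Hessian of f at 0 has rank 0. Corank 2; j^3 = u^2*v has shape L^2 M (L != M), so D-series; mu = 7 gives D_7. The Hessian of g at 0 has rank 0. Corank 2; j^3 = u^2*v has shape L^2 M (L != M), so D-series; mu = 7 gives D_7. Both have type D_7, hence right-equivalent.

Yes.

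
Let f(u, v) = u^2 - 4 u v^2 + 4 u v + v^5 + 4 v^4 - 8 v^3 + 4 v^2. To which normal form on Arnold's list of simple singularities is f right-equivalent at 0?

A_4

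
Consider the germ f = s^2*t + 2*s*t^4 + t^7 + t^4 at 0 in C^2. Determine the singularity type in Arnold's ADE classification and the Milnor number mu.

Type D5, Milnor number mu = 5.

The Hessian of f at 0 has rank 0. Corank 2; j^3 = s^2*t has shape L^2 M (L != M), so D-series; mu = 5 gives D_5.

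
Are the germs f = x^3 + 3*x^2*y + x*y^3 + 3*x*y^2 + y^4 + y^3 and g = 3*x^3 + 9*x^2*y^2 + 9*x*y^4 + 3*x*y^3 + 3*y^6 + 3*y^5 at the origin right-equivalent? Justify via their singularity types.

Yes.

The Hessian of f at 0 has rank 0. Corank 2; j^3 = (x + y)^3 is a perfect cube, so E-series; the 4-jet and mu = 7 give E_7. The Hessian of g at 0 has rank 0. Corank 2; j^3 = 3*x^3 is a perfect cube, so E-series; the 4-jet and mu = 7 give E_7. Both have type E_7, hence right-equivalent.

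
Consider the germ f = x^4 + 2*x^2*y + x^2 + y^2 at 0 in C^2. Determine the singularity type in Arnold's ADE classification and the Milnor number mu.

Type A1, Milnor number mu = 1.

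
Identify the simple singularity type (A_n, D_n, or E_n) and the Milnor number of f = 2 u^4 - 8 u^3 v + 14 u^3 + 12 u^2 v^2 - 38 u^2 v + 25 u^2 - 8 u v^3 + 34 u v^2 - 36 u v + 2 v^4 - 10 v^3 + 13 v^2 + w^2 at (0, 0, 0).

Type A1, Milnor number mu = 1.

The Hessian of f at 0 has rank 3. Corank 0: nondegenerate Morse point, so A_1.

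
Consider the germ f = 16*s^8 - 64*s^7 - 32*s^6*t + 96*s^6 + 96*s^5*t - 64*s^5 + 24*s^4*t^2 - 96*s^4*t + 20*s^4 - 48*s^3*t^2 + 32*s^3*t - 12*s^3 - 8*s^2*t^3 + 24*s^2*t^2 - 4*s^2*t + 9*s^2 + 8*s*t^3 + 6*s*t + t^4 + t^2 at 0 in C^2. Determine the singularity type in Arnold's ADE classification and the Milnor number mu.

The Hessian of f at 0 is [[18, 6], [6, 2]] with rank 1, so corank 1. A Groebner basis of the Jacobian ideal J(f) in C{s,t} is {s^2 - 3*s/2 - t/2, s*t + 9*s/2 + 3*t/2, -27*s/2 + t^2 - 9*t/2}; counting standard monomials gives mu = 3. Corank 1: A-series; mu = 3 gives A_3.

Type A_3, Milnor number mu = 3.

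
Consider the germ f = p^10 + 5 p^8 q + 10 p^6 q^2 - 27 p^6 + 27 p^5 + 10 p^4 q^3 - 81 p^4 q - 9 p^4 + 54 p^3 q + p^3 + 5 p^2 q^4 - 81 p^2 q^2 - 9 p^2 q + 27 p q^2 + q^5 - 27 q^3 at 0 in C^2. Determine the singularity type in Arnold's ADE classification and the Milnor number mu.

Type E_{8}, Milnor number mu = 8.

The Hessian of f at 0 is [[0, 0], [0, 0]] with rank 0, so corank 2. A Groebner basis of the Jacobian ideal J(f) in C{p,q} is {-p^2/972 + p*q^3 + p*q^2/18 + p*q/162 - q^3/6 - q^2/108, q^4, p^3 - p^2/2 + 3*p*q - 27*q^3 - 9*q^2/2, p^2*q - p^2/18 - 3*p*q^2 + p*q/3 - q^2/2}; counting standard monomials gives mu = 8. Corank 2; j^3 = (p - 3*q)^3 is a perfect cube, so E-series; the 5-jet and mu = 8 give E_8.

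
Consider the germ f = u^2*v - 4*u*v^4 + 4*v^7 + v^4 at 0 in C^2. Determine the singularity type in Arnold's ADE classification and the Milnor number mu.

The Hessian of f at 0 is [[0, 0], [0, 0]] with rank 0, so corank 2. A Groebner basis of the Jacobian ideal J(f) in C{u,v} is {u^3, u^2/4 + v^3, u*v}; counting standard monomials gives mu = 5. Corank 2; j^3 = u^2*v has shape L^2 M (L != M), so D-series; mu = 5 gives D_5.

Type D_{5}, Milnor number mu = 5.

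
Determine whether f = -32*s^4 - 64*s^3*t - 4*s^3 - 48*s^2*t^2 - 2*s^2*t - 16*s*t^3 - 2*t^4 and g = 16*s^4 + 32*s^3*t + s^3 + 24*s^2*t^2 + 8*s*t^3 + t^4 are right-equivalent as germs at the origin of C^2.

No.

The Hessian of f at 0 is [[0, 0], [0, 0]] with rank 0, so corank 2. A Groebner basis of the Jacobian ideal J(f) in C{s,t} is {s*t^2, -s*t/8 + t^3, s^2 + s*t/2}; counting standard monomials gives mu = 5. Corank 2; j^3 = -2*s^2*(2*s + t) has shape L^2 M (L != M), so D-series; mu = 5 gives D_5. The Hessian of g at 0 is [[0, 0], [0, 0]] with rank 0, so corank 2. A Groebner basis of the Jacobian ideal J(g) in C{s,t} is {t^4, s*t^2 + t^3/6, s^2}; counting standard monomials gives mu = 6. Corank 2; j^3 = s^3 is a perfect cube, so E-series; the 4-jet and mu = 6 give E_6. f is D_5 but g is E_6, hence not right-equivalent.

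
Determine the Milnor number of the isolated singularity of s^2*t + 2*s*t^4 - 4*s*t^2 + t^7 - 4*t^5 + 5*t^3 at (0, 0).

The Hessian of f at 0 has rank 0. Corank 2; j^3 = t*(s^2 - 4*s*t + 5*t^2) splits into three distinct lines over C (the quadratic factor has nonzero discriminant), so D_4.

4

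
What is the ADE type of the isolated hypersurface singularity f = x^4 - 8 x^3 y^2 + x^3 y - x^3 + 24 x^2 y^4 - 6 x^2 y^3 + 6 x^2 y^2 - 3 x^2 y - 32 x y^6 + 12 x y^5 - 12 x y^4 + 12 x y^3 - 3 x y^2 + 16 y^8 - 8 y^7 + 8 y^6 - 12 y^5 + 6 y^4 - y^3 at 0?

E7

The Hessian of f at 0 is [[0, 0], [0, 0]] with rank 0, so corank 2. A Groebner basis of the Jacobian ideal J(f) in C{x,y} is {-x^2 - 2*x*y + y^4 - y^3/3 - y^2, x^3 - 5*x^2 - 10*x*y - 2*y^3/3 - 5*y^2, x^2*y + 3*x^2 + 6*x*y + 3*y^2, -4*x^2/3 + x*y^2 - 8*x*y/3 + 5*y^3/9 - 4*y^2/3}; counting standard monomials gives mu = 7. Corank 2; j^3 = -(x + y)^3 is a perfect cube, so E-series; the 4-jet and mu = 7 give E_7.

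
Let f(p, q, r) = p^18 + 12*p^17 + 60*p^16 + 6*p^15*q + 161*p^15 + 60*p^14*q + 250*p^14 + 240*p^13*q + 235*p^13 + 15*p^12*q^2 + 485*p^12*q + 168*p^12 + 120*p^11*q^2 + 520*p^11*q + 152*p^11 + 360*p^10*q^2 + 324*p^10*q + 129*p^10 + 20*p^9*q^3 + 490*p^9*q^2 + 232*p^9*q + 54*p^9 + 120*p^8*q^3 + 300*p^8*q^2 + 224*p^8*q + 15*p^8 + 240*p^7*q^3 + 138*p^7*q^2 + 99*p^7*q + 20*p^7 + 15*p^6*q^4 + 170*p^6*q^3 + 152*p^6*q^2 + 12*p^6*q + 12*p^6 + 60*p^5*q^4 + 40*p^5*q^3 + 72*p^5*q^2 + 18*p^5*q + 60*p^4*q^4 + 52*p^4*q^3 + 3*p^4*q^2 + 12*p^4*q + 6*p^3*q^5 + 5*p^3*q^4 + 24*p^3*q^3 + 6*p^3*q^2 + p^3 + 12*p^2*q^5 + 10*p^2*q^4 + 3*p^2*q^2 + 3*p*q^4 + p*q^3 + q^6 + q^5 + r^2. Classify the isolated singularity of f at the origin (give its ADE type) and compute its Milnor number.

Type E_{7}, Milnor number mu = 7.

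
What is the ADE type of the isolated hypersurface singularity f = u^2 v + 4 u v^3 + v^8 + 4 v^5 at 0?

D_{9}

The Hessian of f at 0 has rank 0. Corank 2; j^3 = u^2*v has shape L^2 M (L != M), so D-series; mu = 9 gives D_9.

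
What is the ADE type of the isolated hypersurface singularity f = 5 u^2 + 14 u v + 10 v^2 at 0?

The Hessian of f at 0 has rank 2. Corank 0: nondegenerate Morse point, so A_1.

A_1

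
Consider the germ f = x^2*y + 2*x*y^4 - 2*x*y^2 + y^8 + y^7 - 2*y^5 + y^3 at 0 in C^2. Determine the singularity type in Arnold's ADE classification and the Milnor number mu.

Type D_{9}, Milnor number mu = 9.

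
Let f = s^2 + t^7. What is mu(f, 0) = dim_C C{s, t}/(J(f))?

The Hessian of f at 0 has rank 1. Corank 1: A-series; mu = 6 gives A_6.

6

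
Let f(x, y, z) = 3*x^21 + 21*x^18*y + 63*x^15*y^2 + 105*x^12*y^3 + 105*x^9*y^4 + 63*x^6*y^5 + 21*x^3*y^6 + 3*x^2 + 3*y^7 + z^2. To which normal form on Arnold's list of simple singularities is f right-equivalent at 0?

The Hessian of f at 0 has rank 2. Corank 1: A-series; mu = 6 gives A_6.

A6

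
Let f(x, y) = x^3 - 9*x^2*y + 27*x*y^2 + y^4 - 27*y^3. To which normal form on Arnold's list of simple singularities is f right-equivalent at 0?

The Hessian of f at 0 is [[0, 0], [0, 0]] with rank 0, so corank 2. A Groebner basis of the Jacobian ideal J(f) in C{x,y} is {y^3, x^2 - 6*x*y + 9*y^2}; counting standard monomials gives mu = 6. Corank 2; j^3 = (x - 3*y)^3 is a perfect cube, so E-series; the 4-jet and mu = 6 give E_6.

E_6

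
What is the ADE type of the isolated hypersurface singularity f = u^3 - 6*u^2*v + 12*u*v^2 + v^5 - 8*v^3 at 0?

E8

The Hessian of f at 0 has rank 0. Corank 2; j^3 = (u - 2*v)^3 is a perfect cube, so E-series; the 5-jet and mu = 8 give E_8.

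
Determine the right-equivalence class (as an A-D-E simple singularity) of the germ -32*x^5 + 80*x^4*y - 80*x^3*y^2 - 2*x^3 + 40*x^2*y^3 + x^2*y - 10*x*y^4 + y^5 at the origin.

D6

The Hessian of f at 0 is [[0, 0], [0, 0]] with rank 0, so corank 2. A Groebner basis of the Jacobian ideal J(f) in C{x,y} is {x*y/10 + y^4, x*y^2, x^2 - x*y/2}; counting standard monomials gives mu = 6. Corank 2; j^3 = -x^2*(2*x - y) has shape L^2 M (L != M), so D-series; mu = 6 gives D_6.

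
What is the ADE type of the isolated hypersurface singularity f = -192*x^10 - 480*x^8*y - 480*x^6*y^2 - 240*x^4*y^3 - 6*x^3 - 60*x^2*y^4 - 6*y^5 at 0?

E_{8}

The Hessian of f at 0 is [[0, 0], [0, 0]] with rank 0, so corank 2. A Groebner basis of the Jacobian ideal J(f) in C{x,y} is {y^4, x^2}; counting standard monomials gives mu = 8. Corank 2; j^3 = -6*x^3 is a perfect cube, so E-series; the 5-jet and mu = 8 give E_8.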